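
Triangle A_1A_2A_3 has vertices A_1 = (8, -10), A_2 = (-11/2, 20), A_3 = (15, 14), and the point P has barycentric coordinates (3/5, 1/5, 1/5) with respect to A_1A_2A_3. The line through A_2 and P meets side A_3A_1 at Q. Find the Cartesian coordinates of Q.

Line A_2P meets A_3A_1 where the A_2-coordinate vanishes; zeroing P's A_2-weight and renormalizing leaves A_3, A_1-weights 1/5 : 3/5 → (1/4, 3/4).
So Q = (1/4)·A_3 + (3/4)·A_1 = (39/4, -4).

(39/4, -4)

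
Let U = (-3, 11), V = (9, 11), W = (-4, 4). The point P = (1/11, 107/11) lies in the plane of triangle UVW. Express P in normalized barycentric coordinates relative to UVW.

Signed area of the reference triangle: [UVW] = ½·((-3)·(11−4) + 9·(4−11) + (-4)·(11−11)) = ½·(-21 − 63 + 0) = -42.
[PVW] = ½·((1/11)·(11−4) + 9·(4−(107/11)) + (-4)·(107/11−11)) = ½·(7/11 − 567/11 + 56/11) = -252/11, so the U-coordinate is (-252/11)/(-42) = 6/11.
[UPW] = ½·((-3)·(107/11−4) + (1/11)·(4−11) + (-4)·(11−(107/11))) = ½·(-189/11 − 7/11 − 56/11) = -126/11, so the V-coordinate is 3/11.
[UVP] = ½·((-3)·(11−(107/11)) + 9·(107/11−11) + (1/11)·(11−11)) = ½·(-42/11 − 126/11 + 0) = -84/11, so the W-coordinate is 2/11.
Check: 6/11 + 3/11 + 2/11 = 1.

(6/11, 3/11, 2/11)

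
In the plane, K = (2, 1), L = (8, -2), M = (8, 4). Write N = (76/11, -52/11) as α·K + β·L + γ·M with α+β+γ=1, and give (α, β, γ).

Signed area of the reference triangle: [KLM] = ½·(2·(-2−4) + 8·(4−1) + 8·(1−(-2))) = ½·(-12 + 24 + 24) = 18.
[NLM] = ½·((76/11)·(-2−4) + 8·(4−(-52/11)) + 8·(-52/11−(-2))) = ½·(-456/11 + 768/11 − 240/11) = 36/11, so the K-coordinate is (36/11)/18 = 2/11.
[KNM] = ½·(2·(-52/11−4) + (76/11)·(4−1) + 8·(1−(-52/11))) = ½·(-192/11 + 228/11 + 504/11) = 270/11, so the L-coordinate is 15/11.
[KLN] = ½·(2·(-2−(-52/11)) + 8·(-52/11−1) + (76/11)·(1−(-2))) = ½·(60/11 − 504/11 + 228/11) = -108/11, so the M-coordinate is -6/11.

(2/11, 15/11, -6/11)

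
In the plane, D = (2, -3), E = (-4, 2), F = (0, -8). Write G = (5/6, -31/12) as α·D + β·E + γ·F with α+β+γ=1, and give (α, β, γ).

(3/4, 1/6, 1/12)

Signed area of the reference triangle: [DEF] = ½·(2·(2−(-8)) + (-4)·(-8−(-3)) + 0·(-3−2)) = ½·(20 + 20 + 0) = 20.
[GEF] = ½·((5/6)·(2−(-8)) + (-4)·(-8−(-31/12)) + 0·(-31/12−2)) = ½·(25/3 + 65/3 + 0) = 15, so the D-coordinate is 15/20 = 3/4.
[DGF] = ½·(2·(-31/12−(-8)) + (5/6)·(-8−(-3)) + 0·(-3−(-31/12))) = ½·(65/6 − 25/6 + 0) = 10/3, so the E-coordinate is 1/6.
[DEG] = ½·(2·(2−(-31/12)) + (-4)·(-31/12−(-3)) + (5/6)·(-3−2)) = ½·(55/6 − 5/3 − 25/6) = 5/3, so the F-coordinate is 1/12.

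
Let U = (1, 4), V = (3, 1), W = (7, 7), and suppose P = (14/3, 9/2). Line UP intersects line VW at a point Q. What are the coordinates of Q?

(27/5, 23/5)

Barycentric coordinates of P with respect to UVW: (1/6, 1/3, 1/2).
On side VW the U-coordinate is zero; dropping P's U-weight 1/6 and renormalizing the remaining 1/3 : 1/2 gives weights 2/5, 3/5 on V, W.
Q = (2/5)·(3, 1) + (3/5)·(7, 7) = (27/5, 23/5).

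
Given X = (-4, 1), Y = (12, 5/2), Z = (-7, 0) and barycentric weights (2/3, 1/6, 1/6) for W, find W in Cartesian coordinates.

W = (2/3)·X + (1/6)·Y + (1/6)·Z.
x-coordinate: (2/3)·(-4) + (1/6)·12 + (1/6)·(-7) = -11/6.
y-coordinate: (2/3)·1 + (1/6)·(5/2) + (1/6)·0 = 13/12.

(-11/6, 13/12)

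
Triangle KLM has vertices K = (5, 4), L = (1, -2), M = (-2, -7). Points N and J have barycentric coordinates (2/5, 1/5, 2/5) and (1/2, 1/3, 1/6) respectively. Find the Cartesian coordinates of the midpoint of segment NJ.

(39/20, -43/60)

Barycentric coordinates of the midpoint are the average: (9/20, 4/15, 17/60).
Converting: (9/20)·K + (4/15)·L + (17/60)·M = (39/20, -43/60).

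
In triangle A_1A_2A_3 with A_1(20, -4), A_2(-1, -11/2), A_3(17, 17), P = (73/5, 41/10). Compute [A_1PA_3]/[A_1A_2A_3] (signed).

1/5

[A_1A_2A_3] = ½·(20·(-11/2−17) + (-1)·(17−(-4)) + 17·(-4−(-11/2))) = ½·(-450 − 21 + 51/2) = -891/4.
[A_1PA_3] = ½·(20·(41/10−17) + (73/5)·(17−(-4)) + 17·(-4−(41/10))) = ½·(-258 + 1533/5 − 1377/10) = -891/20, so the ratio is (-891/20)/(-891/4) = 1/5.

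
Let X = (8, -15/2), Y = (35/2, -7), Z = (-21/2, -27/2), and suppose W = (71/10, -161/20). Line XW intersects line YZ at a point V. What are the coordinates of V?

(7/2, -41/4)

Barycentric coordinates of W with respect to XYZ: (4/5, 1/10, 1/10).
On side YZ the X-coordinate is zero; dropping W's X-weight 4/5 and renormalizing the remaining 1/10 : 1/10 gives weights 1/2, 1/2 on Y, Z.
V = (1/2)·(35/2, -7) + (1/2)·(-21/2, -27/2) = (7/2, -41/4).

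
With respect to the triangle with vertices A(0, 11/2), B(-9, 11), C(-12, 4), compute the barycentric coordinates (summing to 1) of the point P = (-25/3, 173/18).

Signed area of the reference triangle: [ABC] = ½·(0·(11−4) + (-9)·(4−(11/2)) + (-12)·(11/2−11)) = ½·(0 + 27/2 + 66) = 159/4.
[PBC] = ½·((-25/3)·(11−4) + (-9)·(4−(173/18)) + (-12)·(173/18−11)) = ½·(-175/3 + 101/2 + 50/3) = 53/12, so the A-coordinate is (53/12)/(159/4) = 1/9.
[APC] = ½·(0·(173/18−4) + (-25/3)·(4−(11/2)) + (-12)·(11/2−(173/18))) = ½·(0 + 25/2 + 148/3) = 371/12, so the B-coordinate is 7/9.
[ABP] = ½·(0·(11−(173/18)) + (-9)·(173/18−(11/2)) + (-25/3)·(11/2−11)) = ½·(0 − 37 + 275/6) = 53/12, so the C-coordinate is 1/9.

(1/9, 7/9, 1/9)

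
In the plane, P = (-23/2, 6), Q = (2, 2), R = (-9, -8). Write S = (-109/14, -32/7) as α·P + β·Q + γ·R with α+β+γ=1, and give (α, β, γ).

(1/7, 1/7, 5/7)

Signed area of the reference triangle: [PQR] = ½·((-23/2)·(2−(-8)) + 2·(-8−6) + (-9)·(6−2)) = ½·(-115 − 28 − 36) = -179/2.
[SQR] = ½·((-109/14)·(2−(-8)) + 2·(-8−(-32/7)) + (-9)·(-32/7−2)) = ½·(-545/7 − 48/7 + 414/7) = -179/14, so the P-coordinate is (-179/14)/(-179/2) = 1/7.
[PSR] = ½·((-23/2)·(-32/7−(-8)) + (-109/14)·(-8−6) + (-9)·(6−(-32/7))) = ½·(-276/7 + 109 − 666/7) = -179/14, so the Q-coordinate is 1/7.
[PQS] = ½·((-23/2)·(2−(-32/7)) + 2·(-32/7−6) + (-109/14)·(6−2)) = ½·(-529/7 − 148/7 − 218/7) = -895/14, so the R-coordinate is 5/7.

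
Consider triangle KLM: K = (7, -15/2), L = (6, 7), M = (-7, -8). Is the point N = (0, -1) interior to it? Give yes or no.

Barycentric coordinates of N: (28/407, 189/407, 190/407).
The three coordinates are positive, positive, positive; a point is interior exactly when all three are positive.

yes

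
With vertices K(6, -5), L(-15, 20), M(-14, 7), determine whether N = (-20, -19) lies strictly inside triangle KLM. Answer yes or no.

Barycentric coordinates of N: (-13/31, -74/31, 118/31).
The three coordinates are negative, negative, positive; a point is interior exactly when all three are positive.

no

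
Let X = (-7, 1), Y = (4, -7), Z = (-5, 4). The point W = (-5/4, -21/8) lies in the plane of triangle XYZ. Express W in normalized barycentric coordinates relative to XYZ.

(3/8, 1/2, 1/8)

Signed area of the reference triangle: [XYZ] = ½·((-7)·(-7−4) + 4·(4−1) + (-5)·(1−(-7))) = ½·(77 + 12 − 40) = 49/2.
[WYZ] = ½·((-5/4)·(-7−4) + 4·(4−(-21/8)) + (-5)·(-21/8−(-7))) = ½·(55/4 + 53/2 − 175/8) = 147/16, so the X-coordinate is (147/16)/(49/2) = 3/8.
[XWZ] = ½·((-7)·(-21/8−4) + (-5/4)·(4−1) + (-5)·(1−(-21/8))) = ½·(371/8 − 15/4 − 145/8) = 49/4, so the Y-coordinate is 1/2.
[XYW] = ½·((-7)·(-7−(-21/8)) + 4·(-21/8−1) + (-5/4)·(1−(-7))) = ½·(245/8 − 29/2 − 10) = 49/16, so the Z-coordinate is 1/8.
Check: 3/8 + 1/2 + 1/8 = 1.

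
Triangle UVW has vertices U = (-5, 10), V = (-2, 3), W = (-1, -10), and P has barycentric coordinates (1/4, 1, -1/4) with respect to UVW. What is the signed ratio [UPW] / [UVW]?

The signed ratio [UPW]/[UVW] equals the barycentric coordinate of P at vertex V, which is 1.

1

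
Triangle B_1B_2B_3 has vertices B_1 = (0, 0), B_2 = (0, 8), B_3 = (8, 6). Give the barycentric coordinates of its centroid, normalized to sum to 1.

(1/3, 1/3, 1/3)

The centroid is the average of the vertices, so each weight is 1/3.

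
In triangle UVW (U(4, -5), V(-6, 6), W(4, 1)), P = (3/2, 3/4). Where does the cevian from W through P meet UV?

Barycentric coordinates of P with respect to UVW: (1/4, 1/4, 1/2).
On side UV the W-coordinate is zero; dropping P's W-weight 1/2 and renormalizing the remaining 1/4 : 1/4 gives weights 1/2, 1/2 on U, V.
Q = (1/2)·(4, -5) + (1/2)·(-6, 6) = (-1, 1/2).

(-1, 1/2)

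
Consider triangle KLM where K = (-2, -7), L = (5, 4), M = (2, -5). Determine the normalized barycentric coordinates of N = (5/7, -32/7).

Signed area of the reference triangle: [KLM] = ½·((-2)·(4−(-5)) + 5·(-5−(-7)) + 2·(-7−4)) = ½·(-18 + 10 − 22) = -15.
[NLM] = ½·((5/7)·(4−(-5)) + 5·(-5−(-32/7)) + 2·(-32/7−4)) = ½·(45/7 − 15/7 − 120/7) = -45/7, so the K-coordinate is (-45/7)/(-15) = 3/7.
[KNM] = ½·((-2)·(-32/7−(-5)) + (5/7)·(-5−(-7)) + 2·(-7−(-32/7))) = ½·(-6/7 + 10/7 − 34/7) = -15/7, so the L-coordinate is 1/7.
[KLN] = ½·((-2)·(4−(-32/7)) + 5·(-32/7−(-7)) + (5/7)·(-7−4)) = ½·(-120/7 + 85/7 − 55/7) = -45/7, so the M-coordinate is 3/7.

(3/7, 1/7, 3/7)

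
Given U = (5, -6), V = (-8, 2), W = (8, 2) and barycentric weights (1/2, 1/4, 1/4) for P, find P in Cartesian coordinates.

(5/2, -2)

P = (1/2)·U + (1/4)·V + (1/4)·W.
x-coordinate: (1/2)·5 + (1/4)·(-8) + (1/4)·8 = 5/2.
y-coordinate: (1/2)·(-6) + (1/4)·2 + (1/4)·2 = -2.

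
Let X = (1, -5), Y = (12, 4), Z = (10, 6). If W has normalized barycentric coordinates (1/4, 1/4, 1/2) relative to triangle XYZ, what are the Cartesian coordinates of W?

W = (1/4)·X + (1/4)·Y + (1/2)·Z.
x-coordinate: (1/4)·1 + (1/4)·12 + (1/2)·10 = 33/4.
y-coordinate: (1/4)·(-5) + (1/4)·4 + (1/2)·6 = 11/4.

(33/4, 11/4)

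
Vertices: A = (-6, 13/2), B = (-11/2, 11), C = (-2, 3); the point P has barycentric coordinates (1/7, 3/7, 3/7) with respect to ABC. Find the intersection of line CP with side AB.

(-45/8, 79/8)

Line CP meets AB where the C-coordinate vanishes; zeroing P's C-weight and renormalizing leaves A, B-weights 1/7 : 3/7 → (1/4, 3/4).
So Q = (1/4)·A + (3/4)·B = (-45/8, 79/8).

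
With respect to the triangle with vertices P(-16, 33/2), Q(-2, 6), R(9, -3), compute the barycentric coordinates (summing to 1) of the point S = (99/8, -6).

(1/4, -7/8, 13/8)

Signed area of the reference triangle: [PQR] = ½·((-16)·(6−(-3)) + (-2)·(-3−(33/2)) + 9·(33/2−6)) = ½·(-144 + 39 + 189/2) = -21/4.
[SQR] = ½·((99/8)·(6−(-3)) + (-2)·(-3−(-6)) + 9·(-6−6)) = ½·(891/8 − 6 − 108) = -21/16, so the P-coordinate is (-21/16)/(-21/4) = 1/4.
[PSR] = ½·((-16)·(-6−(-3)) + (99/8)·(-3−(33/2)) + 9·(33/2−(-6))) = ½·(48 − 3861/16 + 405/2) = 147/32, so the Q-coordinate is -7/8.
[PQS] = ½·((-16)·(6−(-6)) + (-2)·(-6−(33/2)) + (99/8)·(33/2−6)) = ½·(-192 + 45 + 2079/16) = -273/32, so the R-coordinate is 13/8.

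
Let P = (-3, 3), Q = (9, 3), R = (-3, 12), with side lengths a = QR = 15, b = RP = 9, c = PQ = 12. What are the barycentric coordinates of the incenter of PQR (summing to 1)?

(5/12, 1/4, 1/3)

The incenter has barycentric coordinates proportional to the opposite side lengths: (15 : 9 : 12).
Normalizing by 15+9+12 = 36 gives (5/12, 1/4, 1/3).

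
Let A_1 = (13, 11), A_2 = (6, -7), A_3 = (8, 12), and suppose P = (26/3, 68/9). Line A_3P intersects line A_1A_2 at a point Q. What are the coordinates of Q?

Barycentric coordinates of P with respect to A_1A_2A_3: (2/9, 2/9, 5/9).
On side A_1A_2 the A_3-coordinate is zero; dropping P's A_3-weight 5/9 and renormalizing the remaining 2/9 : 2/9 gives weights 1/2, 1/2 on A_1, A_2.
Q = (1/2)·(13, 11) + (1/2)·(6, -7) = (19/2, 2).

(19/2, 2)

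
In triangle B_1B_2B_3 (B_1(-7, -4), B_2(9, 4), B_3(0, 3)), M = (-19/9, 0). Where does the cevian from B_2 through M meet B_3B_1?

(-7/2, -1/2)

Barycentric coordinates of M with respect to B_1B_2B_3: (4/9, 1/9, 4/9).
On side B_3B_1 the B_2-coordinate is zero; dropping M's B_2-weight 1/9 and renormalizing the remaining 4/9 : 4/9 gives weights 1/2, 1/2 on B_3, B_1.
N = (1/2)·(0, 3) + (1/2)·(-7, -4) = (-7/2, -1/2).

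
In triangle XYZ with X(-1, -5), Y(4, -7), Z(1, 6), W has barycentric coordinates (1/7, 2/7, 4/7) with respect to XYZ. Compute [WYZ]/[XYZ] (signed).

1/7

The signed ratio [WYZ]/[XYZ] equals the barycentric coordinate of W at vertex X, which is 1/7.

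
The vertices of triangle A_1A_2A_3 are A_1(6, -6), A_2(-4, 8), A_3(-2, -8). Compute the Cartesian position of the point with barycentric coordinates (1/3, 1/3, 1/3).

P = (1/3)·A_1 + (1/3)·A_2 + (1/3)·A_3.
x-coordinate: (1/3)·6 + (1/3)·(-4) + (1/3)·(-2) = 0.
y-coordinate: (1/3)·(-6) + (1/3)·8 + (1/3)·(-8) = -2.

(0, -2)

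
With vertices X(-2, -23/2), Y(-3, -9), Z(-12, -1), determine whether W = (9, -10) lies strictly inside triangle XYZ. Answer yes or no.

Barycentric coordinates of W: (-6, 9, -2).
The three coordinates are negative, positive, negative; a point is interior exactly when all three are positive.

no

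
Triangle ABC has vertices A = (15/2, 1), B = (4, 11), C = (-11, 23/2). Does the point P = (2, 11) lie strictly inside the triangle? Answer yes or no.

Barycentric coordinates of P: (4/593, 509/593, 80/593).
The three coordinates are positive, positive, positive; a point is interior exactly when all three are positive.

yes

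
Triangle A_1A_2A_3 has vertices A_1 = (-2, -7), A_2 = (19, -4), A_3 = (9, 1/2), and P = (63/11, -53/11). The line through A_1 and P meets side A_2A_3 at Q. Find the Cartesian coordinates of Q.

Barycentric coordinates of P with respect to A_1A_2A_3: (6/11, 3/11, 2/11).
On side A_2A_3 the A_1-coordinate is zero; dropping P's A_1-weight 6/11 and renormalizing the remaining 3/11 : 2/11 gives weights 3/5, 2/5 on A_2, A_3.
Q = (3/5)·(19, -4) + (2/5)·(9, 1/2) = (15, -11/5).

(15, -11/5)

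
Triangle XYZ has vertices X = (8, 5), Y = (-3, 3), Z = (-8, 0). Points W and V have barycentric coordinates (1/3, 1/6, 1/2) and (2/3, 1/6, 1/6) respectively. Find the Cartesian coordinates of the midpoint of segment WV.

(5/6, 3)

Barycentric coordinates of the midpoint are the average: (1/2, 1/6, 1/3).
Converting: (1/2)·X + (1/6)·Y + (1/3)·Z = (5/6, 3).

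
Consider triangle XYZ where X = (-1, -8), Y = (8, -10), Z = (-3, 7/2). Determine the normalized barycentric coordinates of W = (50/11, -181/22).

Signed area of the reference triangle: [XYZ] = ½·((-1)·(-10−(7/2)) + 8·(7/2−(-8)) + (-3)·(-8−(-10))) = ½·(27/2 + 92 − 6) = 199/4.
[WYZ] = ½·((50/11)·(-10−(7/2)) + 8·(7/2−(-181/22)) + (-3)·(-181/22−(-10))) = ½·(-675/11 + 1032/11 − 117/22) = 597/44, so the X-coordinate is (597/44)/(199/4) = 3/11.
[XWZ] = ½·((-1)·(-181/22−(7/2)) + (50/11)·(7/2−(-8)) + (-3)·(-8−(-181/22))) = ½·(129/11 + 575/11 − 15/22) = 1393/44, so the Y-coordinate is 7/11.
[XYW] = ½·((-1)·(-10−(-181/22)) + 8·(-181/22−(-8)) + (50/11)·(-8−(-10))) = ½·(39/22 − 20/11 + 100/11) = 199/44, so the Z-coordinate is 1/11.
Check: 3/11 + 7/11 + 1/11 = 1.

(3/11, 7/11, 1/11)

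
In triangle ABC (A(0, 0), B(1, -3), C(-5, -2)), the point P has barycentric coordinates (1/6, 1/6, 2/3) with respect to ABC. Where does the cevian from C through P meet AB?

Line CP meets AB where the C-coordinate vanishes; zeroing P's C-weight and renormalizing leaves A, B-weights 1/6 : 1/6 → (1/2, 1/2).
So Q = (1/2)·A + (1/2)·B = (1/2, -3/2).

(1/2, -3/2)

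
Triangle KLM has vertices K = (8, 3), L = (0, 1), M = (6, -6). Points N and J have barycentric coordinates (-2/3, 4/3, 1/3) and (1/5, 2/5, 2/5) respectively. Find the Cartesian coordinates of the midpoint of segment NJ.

(1/3, -61/30)

Barycentric coordinates of the midpoint are the average: (-7/30, 13/15, 11/30).
Converting: (-7/30)·K + (13/15)·L + (11/30)·M = (1/3, -61/30).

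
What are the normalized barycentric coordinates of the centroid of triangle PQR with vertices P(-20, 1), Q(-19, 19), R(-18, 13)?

The centroid is the average of the vertices, so each weight is 1/3.

(1/3, 1/3, 1/3)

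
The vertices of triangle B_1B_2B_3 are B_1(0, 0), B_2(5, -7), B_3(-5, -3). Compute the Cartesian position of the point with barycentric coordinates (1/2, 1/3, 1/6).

(5/6, -17/6)

M = (1/2)·B_1 + (1/3)·B_2 + (1/6)·B_3.
x-coordinate: (1/2)·0 + (1/3)·5 + (1/6)·(-5) = 5/6.
y-coordinate: (1/2)·0 + (1/3)·(-7) + (1/6)·(-3) = -17/6.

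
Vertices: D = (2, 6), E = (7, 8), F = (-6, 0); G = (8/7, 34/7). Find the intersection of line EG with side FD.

Barycentric coordinates of G with respect to DEF: (3/7, 2/7, 2/7).
On side FD the E-coordinate is zero; dropping G's E-weight 2/7 and renormalizing the remaining 2/7 : 3/7 gives weights 2/5, 3/5 on F, D.
H = (2/5)·(-6, 0) + (3/5)·(2, 6) = (-6/5, 18/5).

(-6/5, 18/5)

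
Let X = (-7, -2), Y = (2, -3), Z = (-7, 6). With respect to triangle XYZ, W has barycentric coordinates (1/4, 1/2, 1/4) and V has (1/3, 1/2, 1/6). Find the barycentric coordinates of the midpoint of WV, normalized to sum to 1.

(7/24, 1/2, 5/24)

Since both coordinate triples sum to 1, the midpoint's barycentrics are the componentwise average.
(1/4+1/3)/2 = 7/24; similarly 1/2 and 5/24.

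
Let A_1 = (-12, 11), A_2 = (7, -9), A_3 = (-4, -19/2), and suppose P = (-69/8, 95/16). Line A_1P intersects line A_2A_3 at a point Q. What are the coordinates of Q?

(3/2, -37/4)

Barycentric coordinates of P with respect to A_1A_2A_3: (3/4, 1/8, 1/8).
On side A_2A_3 the A_1-coordinate is zero; dropping P's A_1-weight 3/4 and renormalizing the remaining 1/8 : 1/8 gives weights 1/2, 1/2 on A_2, A_3.
Q = (1/2)·(7, -9) + (1/2)·(-4, -19/2) = (3/2, -37/4).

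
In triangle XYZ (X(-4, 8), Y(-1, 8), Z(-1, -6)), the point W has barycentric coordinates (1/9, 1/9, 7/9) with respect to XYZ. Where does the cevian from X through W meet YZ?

(-1, -17/4)

Line XW meets YZ where the X-coordinate vanishes; zeroing W's X-weight and renormalizing leaves Y, Z-weights 1/9 : 7/9 → (1/8, 7/8).
So V = (1/8)·Y + (7/8)·Z = (-1, -17/4).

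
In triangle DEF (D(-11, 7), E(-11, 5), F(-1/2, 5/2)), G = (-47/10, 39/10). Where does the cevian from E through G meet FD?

Barycentric coordinates of G with respect to DEF: (1/5, 1/5, 3/5).
On side FD the E-coordinate is zero; dropping G's E-weight 1/5 and renormalizing the remaining 3/5 : 1/5 gives weights 3/4, 1/4 on F, D.
H = (3/4)·(-1/2, 5/2) + (1/4)·(-11, 7) = (-25/8, 29/8).

(-25/8, 29/8)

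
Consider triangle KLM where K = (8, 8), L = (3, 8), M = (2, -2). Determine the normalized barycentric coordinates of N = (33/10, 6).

(1/10, 7/10, 1/5)

Signed area of the reference triangle: [KLM] = ½·(8·(8−(-2)) + 3·(-2−8) + 2·(8−8)) = ½·(80 − 30 + 0) = 25.
[NLM] = ½·((33/10)·(8−(-2)) + 3·(-2−6) + 2·(6−8)) = ½·(33 − 24 − 4) = 5/2, so the K-coordinate is (5/2)/25 = 1/10.
[KNM] = ½·(8·(6−(-2)) + (33/10)·(-2−8) + 2·(8−6)) = ½·(64 − 33 + 4) = 35/2, so the L-coordinate is 7/10.
[KLN] = ½·(8·(8−6) + 3·(6−8) + (33/10)·(8−8)) = ½·(16 − 6 + 0) = 5, so the M-coordinate is 1/5.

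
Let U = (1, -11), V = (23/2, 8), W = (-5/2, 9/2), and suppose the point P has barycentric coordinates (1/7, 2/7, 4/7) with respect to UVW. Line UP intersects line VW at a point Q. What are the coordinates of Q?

Line UP meets VW where the U-coordinate vanishes; zeroing P's U-weight and renormalizing leaves V, W-weights 2/7 : 4/7 → (1/3, 2/3).
So Q = (1/3)·V + (2/3)·W = (13/6, 17/3).

(13/6, 17/3)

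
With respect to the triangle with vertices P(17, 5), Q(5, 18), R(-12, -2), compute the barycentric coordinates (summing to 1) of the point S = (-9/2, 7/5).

(1/5, 1/10, 7/10)

Signed area of the reference triangle: [PQR] = ½·(17·(18−(-2)) + 5·(-2−5) + (-12)·(5−18)) = ½·(340 − 35 + 156) = 461/2.
[SQR] = ½·((-9/2)·(18−(-2)) + 5·(-2−(7/5)) + (-12)·(7/5−18)) = ½·(-90 − 17 + 996/5) = 461/10, so the P-coordinate is (461/10)/(461/2) = 1/5.
[PSR] = ½·(17·(7/5−(-2)) + (-9/2)·(-2−5) + (-12)·(5−(7/5))) = ½·(289/5 + 63/2 − 216/5) = 461/20, so the Q-coordinate is 1/10.
[PQS] = ½·(17·(18−(7/5)) + 5·(7/5−5) + (-9/2)·(5−18)) = ½·(1411/5 − 18 + 117/2) = 3227/20, so the R-coordinate is 7/10.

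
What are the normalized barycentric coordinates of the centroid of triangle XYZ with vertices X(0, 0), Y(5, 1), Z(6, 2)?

The centroid is the average of the vertices, so each weight is 1/3.

(1/3, 1/3, 1/3)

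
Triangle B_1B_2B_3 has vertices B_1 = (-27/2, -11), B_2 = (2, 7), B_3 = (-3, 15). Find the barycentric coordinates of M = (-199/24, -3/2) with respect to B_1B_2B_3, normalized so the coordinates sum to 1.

(7/12, 1/6, 1/4)

Signed area of the reference triangle: [B_1B_2B_3] = ½·((-27/2)·(7−15) + 2·(15−(-11)) + (-3)·(-11−7)) = ½·(108 + 52 + 54) = 107.
[MB_2B_3] = ½·((-199/24)·(7−15) + 2·(15−(-3/2)) + (-3)·(-3/2−7)) = ½·(199/3 + 33 + 51/2) = 749/12, so the B_1-coordinate is (749/12)/107 = 7/12.
[B_1MB_3] = ½·((-27/2)·(-3/2−15) + (-199/24)·(15−(-11)) + (-3)·(-11−(-3/2))) = ½·(891/4 − 2587/12 + 57/2) = 107/6, so the B_2-coordinate is 1/6.
[B_1B_2M] = ½·((-27/2)·(7−(-3/2)) + 2·(-3/2−(-11)) + (-199/24)·(-11−7)) = ½·(-459/4 + 19 + 597/4) = 107/4, so the B_3-coordinate is 1/4.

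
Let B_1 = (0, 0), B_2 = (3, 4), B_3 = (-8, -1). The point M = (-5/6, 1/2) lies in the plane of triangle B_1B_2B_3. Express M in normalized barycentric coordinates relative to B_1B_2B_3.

Signed area of the reference triangle: [B_1B_2B_3] = ½·(0·(4−(-1)) + 3·(-1−0) + (-8)·(0−4)) = ½·(0 − 3 + 32) = 29/2.
[MB_2B_3] = ½·((-5/6)·(4−(-1)) + 3·(-1−(1/2)) + (-8)·(1/2−4)) = ½·(-25/6 − 9/2 + 28) = 29/3, so the B_1-coordinate is (29/3)/(29/2) = 2/3.
[B_1MB_3] = ½·(0·(1/2−(-1)) + (-5/6)·(-1−0) + (-8)·(0−(1/2))) = ½·(0 + 5/6 + 4) = 29/12, so the B_2-coordinate is 1/6.
[B_1B_2M] = ½·(0·(4−(1/2)) + 3·(1/2−0) + (-5/6)·(0−4)) = ½·(0 + 3/2 + 10/3) = 29/12, so the B_3-coordinate is 1/6.
Check: 2/3 + 1/6 + 1/6 = 1.

(2/3, 1/6, 1/6)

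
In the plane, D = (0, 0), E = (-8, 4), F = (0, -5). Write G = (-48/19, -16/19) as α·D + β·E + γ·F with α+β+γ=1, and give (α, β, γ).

(5/19, 6/19, 8/19)

Signed area of the reference triangle: [DEF] = ½·(0·(4−(-5)) + (-8)·(-5−0) + 0·(0−4)) = ½·(0 + 40 + 0) = 20.
[GEF] = ½·((-48/19)·(4−(-5)) + (-8)·(-5−(-16/19)) + 0·(-16/19−4)) = ½·(-432/19 + 632/19 + 0) = 100/19, so the D-coordinate is (100/19)/20 = 5/19.
[DGF] = ½·(0·(-16/19−(-5)) + (-48/19)·(-5−0) + 0·(0−(-16/19))) = ½·(0 + 240/19 + 0) = 120/19, so the E-coordinate is 6/19.
[DEG] = ½·(0·(4−(-16/19)) + (-8)·(-16/19−0) + (-48/19)·(0−4)) = ½·(0 + 128/19 + 192/19) = 160/19, so the F-coordinate is 8/19.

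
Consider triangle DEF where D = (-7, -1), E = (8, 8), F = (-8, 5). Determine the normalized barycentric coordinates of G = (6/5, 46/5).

(-2/5, 3/5, 4/5)

Signed area of the reference triangle: [DEF] = ½·((-7)·(8−5) + 8·(5−(-1)) + (-8)·(-1−8)) = ½·(-21 + 48 + 72) = 99/2.
[GEF] = ½·((6/5)·(8−5) + 8·(5−(46/5)) + (-8)·(46/5−8)) = ½·(18/5 − 168/5 − 48/5) = -99/5, so the D-coordinate is (-99/5)/(99/2) = -2/5.
[DGF] = ½·((-7)·(46/5−5) + (6/5)·(5−(-1)) + (-8)·(-1−(46/5))) = ½·(-147/5 + 36/5 + 408/5) = 297/10, so the E-coordinate is 3/5.
[DEG] = ½·((-7)·(8−(46/5)) + 8·(46/5−(-1)) + (6/5)·(-1−8)) = ½·(42/5 + 408/5 − 54/5) = 198/5, so the F-coordinate is 4/5.
Check: -2/5 + 3/5 + 4/5 = 1.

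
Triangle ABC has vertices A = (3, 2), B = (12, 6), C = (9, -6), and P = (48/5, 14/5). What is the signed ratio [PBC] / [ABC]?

1/5

[ABC] = ½·(3·(6−(-6)) + 12·(-6−2) + 9·(2−6)) = ½·(36 − 96 − 36) = -48.
[PBC] = ½·((48/5)·(6−(-6)) + 12·(-6−(14/5)) + 9·(14/5−6)) = ½·(576/5 − 528/5 − 144/5) = -48/5, so the ratio is (-48/5)/(-48) = 1/5.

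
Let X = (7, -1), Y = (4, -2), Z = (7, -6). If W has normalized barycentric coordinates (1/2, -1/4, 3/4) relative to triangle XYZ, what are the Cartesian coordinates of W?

W = (1/2)·X + (-1/4)·Y + (3/4)·Z.
x-coordinate: (1/2)·7 + (-1/4)·4 + (3/4)·7 = 31/4.
y-coordinate: (1/2)·(-1) + (-1/4)·(-2) + (3/4)·(-6) = -9/2.

(31/4, -9/2)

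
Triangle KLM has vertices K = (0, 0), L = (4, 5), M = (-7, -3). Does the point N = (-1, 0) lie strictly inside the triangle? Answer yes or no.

Barycentric coordinates of N: (15/23, 3/23, 5/23).
The three coordinates are positive, positive, positive; a point is interior exactly when all three are positive.

yes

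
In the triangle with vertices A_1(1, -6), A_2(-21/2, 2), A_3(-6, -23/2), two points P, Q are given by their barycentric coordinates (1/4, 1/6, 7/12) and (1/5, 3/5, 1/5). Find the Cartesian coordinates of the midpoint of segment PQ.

(-123/20, -407/80)

Barycentric coordinates of the midpoint are the average: (9/40, 23/60, 47/120).
Converting: (9/40)·A_1 + (23/60)·A_2 + (47/120)·A_3 = (-123/20, -407/80).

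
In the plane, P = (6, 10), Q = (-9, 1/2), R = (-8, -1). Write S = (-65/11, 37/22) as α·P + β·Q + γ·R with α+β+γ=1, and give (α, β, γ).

(2/11, 5/11, 4/11)

Signed area of the reference triangle: [PQR] = ½·(6·(1/2−(-1)) + (-9)·(-1−10) + (-8)·(10−(1/2))) = ½·(9 + 99 − 76) = 16.
[SQR] = ½·((-65/11)·(1/2−(-1)) + (-9)·(-1−(37/22)) + (-8)·(37/22−(1/2))) = ½·(-195/22 + 531/22 − 104/11) = 32/11, so the P-coordinate is (32/11)/16 = 2/11.
[PSR] = ½·(6·(37/22−(-1)) + (-65/11)·(-1−10) + (-8)·(10−(37/22))) = ½·(177/11 + 65 − 732/11) = 80/11, so the Q-coordinate is 5/11.
[PQS] = ½·(6·(1/2−(37/22)) + (-9)·(37/22−10) + (-65/11)·(10−(1/2))) = ½·(-78/11 + 1647/22 − 1235/22) = 64/11, so the R-coordinate is 4/11.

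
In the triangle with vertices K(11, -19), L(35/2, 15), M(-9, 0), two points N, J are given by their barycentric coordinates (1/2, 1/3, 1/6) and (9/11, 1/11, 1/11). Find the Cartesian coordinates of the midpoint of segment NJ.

(647/66, -411/44)

Barycentric coordinates of the midpoint are the average: (29/44, 7/33, 17/132).
Converting: (29/44)·K + (7/33)·L + (17/132)·M = (647/66, -411/44).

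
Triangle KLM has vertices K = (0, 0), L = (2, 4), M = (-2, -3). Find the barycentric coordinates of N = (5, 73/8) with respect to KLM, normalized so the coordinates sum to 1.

(1/4, 13/8, -7/8)

Signed area of the reference triangle: [KLM] = ½·(0·(4−(-3)) + 2·(-3−0) + (-2)·(0−4)) = ½·(0 − 6 + 8) = 1.
[NLM] = ½·(5·(4−(-3)) + 2·(-3−(73/8)) + (-2)·(73/8−4)) = ½·(35 − 97/4 − 41/4) = 1/4, so the K-coordinate is (1/4)/1 = 1/4.
[KNM] = ½·(0·(73/8−(-3)) + 5·(-3−0) + (-2)·(0−(73/8))) = ½·(0 − 15 + 73/4) = 13/8, so the L-coordinate is 13/8.
[KLN] = ½·(0·(4−(73/8)) + 2·(73/8−0) + 5·(0−4)) = ½·(0 + 73/4 − 20) = -7/8, so the M-coordinate is -7/8.
Check: 1/4 + 13/8 − 7/8 = 1.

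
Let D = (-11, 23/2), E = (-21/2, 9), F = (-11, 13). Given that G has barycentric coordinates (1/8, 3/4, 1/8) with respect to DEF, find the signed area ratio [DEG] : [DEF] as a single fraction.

1/8

The signed ratio [DEG]/[DEF] equals the barycentric coordinate of G at vertex F, which is 1/8.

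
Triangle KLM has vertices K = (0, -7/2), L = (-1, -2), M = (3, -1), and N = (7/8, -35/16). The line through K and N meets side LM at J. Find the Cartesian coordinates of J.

Barycentric coordinates of N with respect to KLM: (3/8, 1/4, 3/8).
On side LM the K-coordinate is zero; dropping N's K-weight 3/8 and renormalizing the remaining 1/4 : 3/8 gives weights 2/5, 3/5 on L, M.
J = (2/5)·(-1, -2) + (3/5)·(3, -1) = (7/5, -7/5).

(7/5, -7/5)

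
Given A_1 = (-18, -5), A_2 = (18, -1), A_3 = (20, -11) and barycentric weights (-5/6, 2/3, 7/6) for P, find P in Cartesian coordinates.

P = (-5/6)·A_1 + (2/3)·A_2 + (7/6)·A_3.
x-coordinate: (-5/6)·(-18) + (2/3)·18 + (7/6)·20 = 151/3.
y-coordinate: (-5/6)·(-5) + (2/3)·(-1) + (7/6)·(-11) = -28/3.

(151/3, -28/3)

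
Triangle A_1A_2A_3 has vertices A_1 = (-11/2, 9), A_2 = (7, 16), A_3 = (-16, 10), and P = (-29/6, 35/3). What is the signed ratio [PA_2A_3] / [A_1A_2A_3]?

1/3

[A_1A_2A_3] = ½·((-11/2)·(16−10) + 7·(10−9) + (-16)·(9−16)) = ½·(-33 + 7 + 112) = 43.
[PA_2A_3] = ½·((-29/6)·(16−10) + 7·(10−(35/3)) + (-16)·(35/3−16)) = ½·(-29 − 35/3 + 208/3) = 43/3, so the ratio is (43/3)/43 = 1/3.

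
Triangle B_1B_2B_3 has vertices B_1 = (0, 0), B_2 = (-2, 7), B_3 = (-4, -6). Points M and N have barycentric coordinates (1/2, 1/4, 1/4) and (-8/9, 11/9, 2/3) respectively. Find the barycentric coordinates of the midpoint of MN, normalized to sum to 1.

Since both coordinate triples sum to 1, the midpoint's barycentrics are the componentwise average.
(1/2+-8/9)/2 = -7/36; similarly 53/72 and 11/24.

(-7/36, 53/72, 11/24)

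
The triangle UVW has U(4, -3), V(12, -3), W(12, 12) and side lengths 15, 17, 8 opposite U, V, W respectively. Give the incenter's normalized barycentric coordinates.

The incenter has barycentric coordinates proportional to the opposite side lengths: (15 : 17 : 8).
Normalizing by 15+17+8 = 40 gives (3/8, 17/40, 1/5).

(3/8, 17/40, 1/5)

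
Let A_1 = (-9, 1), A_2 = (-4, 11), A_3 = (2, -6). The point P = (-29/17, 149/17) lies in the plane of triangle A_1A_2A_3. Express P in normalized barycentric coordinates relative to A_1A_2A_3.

(-3/17, 16/17, 4/17)

Signed area of the reference triangle: [A_1A_2A_3] = ½·((-9)·(11−(-6)) + (-4)·(-6−1) + 2·(1−11)) = ½·(-153 + 28 − 20) = -145/2.
[PA_2A_3] = ½·((-29/17)·(11−(-6)) + (-4)·(-6−(149/17)) + 2·(149/17−11)) = ½·(-29 + 1004/17 − 76/17) = 435/34, so the A_1-coordinate is (435/34)/(-145/2) = -3/17.
[A_1PA_3] = ½·((-9)·(149/17−(-6)) + (-29/17)·(-6−1) + 2·(1−(149/17))) = ½·(-2259/17 + 203/17 − 264/17) = -1160/17, so the A_2-coordinate is 16/17.
[A_1A_2P] = ½·((-9)·(11−(149/17)) + (-4)·(149/17−1) + (-29/17)·(1−11)) = ½·(-342/17 − 528/17 + 290/17) = -290/17, so the A_3-coordinate is 4/17.
Check: -3/17 + 16/17 + 4/17 = 1.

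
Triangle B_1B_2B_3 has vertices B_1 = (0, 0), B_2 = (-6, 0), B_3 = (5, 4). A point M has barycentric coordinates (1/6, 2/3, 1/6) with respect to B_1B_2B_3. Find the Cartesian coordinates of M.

(-19/6, 2/3)

M = (1/6)·B_1 + (2/3)·B_2 + (1/6)·B_3.
x-coordinate: (1/6)·0 + (2/3)·(-6) + (1/6)·5 = -19/6.
y-coordinate: (1/6)·0 + (2/3)·0 + (1/6)·4 = 2/3.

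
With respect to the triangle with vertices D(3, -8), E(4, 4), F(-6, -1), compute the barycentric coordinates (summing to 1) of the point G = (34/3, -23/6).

Signed area of the reference triangle: [DEF] = ½·(3·(4−(-1)) + 4·(-1−(-8)) + (-6)·(-8−4)) = ½·(15 + 28 + 72) = 115/2.
[GEF] = ½·((34/3)·(4−(-1)) + 4·(-1−(-23/6)) + (-6)·(-23/6−4)) = ½·(170/3 + 34/3 + 47) = 115/2, so the D-coordinate is (115/2)/(115/2) = 1.
[DGF] = ½·(3·(-23/6−(-1)) + (34/3)·(-1−(-8)) + (-6)·(-8−(-23/6))) = ½·(-17/2 + 238/3 + 25) = 575/12, so the E-coordinate is 5/6.
[DEG] = ½·(3·(4−(-23/6)) + 4·(-23/6−(-8)) + (34/3)·(-8−4)) = ½·(47/2 + 50/3 − 136) = -575/12, so the F-coordinate is -5/6.
Check: 1 + 5/6 − 5/6 = 1.

(1, 5/6, -5/6)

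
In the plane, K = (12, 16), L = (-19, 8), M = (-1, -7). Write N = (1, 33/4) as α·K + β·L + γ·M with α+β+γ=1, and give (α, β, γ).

(1/2, 1/4, 1/4)

Signed area of the reference triangle: [KLM] = ½·(12·(8−(-7)) + (-19)·(-7−16) + (-1)·(16−8)) = ½·(180 + 437 − 8) = 609/2.
[NLM] = ½·(1·(8−(-7)) + (-19)·(-7−(33/4)) + (-1)·(33/4−8)) = ½·(15 + 1159/4 − 1/4) = 609/4, so the K-coordinate is (609/4)/(609/2) = 1/2.
[KNM] = ½·(12·(33/4−(-7)) + 1·(-7−16) + (-1)·(16−(33/4))) = ½·(183 − 23 − 31/4) = 609/8, so the L-coordinate is 1/4.
[KLN] = ½·(12·(8−(33/4)) + (-19)·(33/4−16) + 1·(16−8)) = ½·(-3 + 589/4 + 8) = 609/8, so the M-coordinate is 1/4.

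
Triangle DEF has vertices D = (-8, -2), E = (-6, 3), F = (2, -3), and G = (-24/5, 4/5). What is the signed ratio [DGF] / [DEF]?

[DEF] = ½·((-8)·(3−(-3)) + (-6)·(-3−(-2)) + 2·(-2−3)) = ½·(-48 + 6 − 10) = -26.
[DGF] = ½·((-8)·(4/5−(-3)) + (-24/5)·(-3−(-2)) + 2·(-2−(4/5))) = ½·(-152/5 + 24/5 − 28/5) = -78/5, so the ratio is (-78/5)/(-26) = 3/5.

3/5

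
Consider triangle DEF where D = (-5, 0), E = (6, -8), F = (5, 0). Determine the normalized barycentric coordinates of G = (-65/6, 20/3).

(3/2, -5/6, 1/3)

Signed area of the reference triangle: [DEF] = ½·((-5)·(-8−0) + 6·(0−0) + 5·(0−(-8))) = ½·(40 + 0 + 40) = 40.
[GEF] = ½·((-65/6)·(-8−0) + 6·(0−(20/3)) + 5·(20/3−(-8))) = ½·(260/3 − 40 + 220/3) = 60, so the D-coordinate is 60/40 = 3/2.
[DGF] = ½·((-5)·(20/3−0) + (-65/6)·(0−0) + 5·(0−(20/3))) = ½·(-100/3 + 0 − 100/3) = -100/3, so the E-coordinate is -5/6.
[DEG] = ½·((-5)·(-8−(20/3)) + 6·(20/3−0) + (-65/6)·(0−(-8))) = ½·(220/3 + 40 − 260/3) = 40/3, so the F-coordinate is 1/3.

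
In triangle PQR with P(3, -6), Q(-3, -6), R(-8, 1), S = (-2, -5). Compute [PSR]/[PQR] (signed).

4/7

[PQR] = ½·(3·(-6−1) + (-3)·(1−(-6)) + (-8)·(-6−(-6))) = ½·(-21 − 21 + 0) = -21.
[PSR] = ½·(3·(-5−1) + (-2)·(1−(-6)) + (-8)·(-6−(-5))) = ½·(-18 − 14 + 8) = -12, so the ratio is (-12)/(-21) = 4/7.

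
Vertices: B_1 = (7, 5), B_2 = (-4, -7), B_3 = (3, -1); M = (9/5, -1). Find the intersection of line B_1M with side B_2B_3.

(-5/3, -5)

Barycentric coordinates of M with respect to B_1B_2B_3: (2/5, 2/5, 1/5).
On side B_2B_3 the B_1-coordinate is zero; dropping M's B_1-weight 2/5 and renormalizing the remaining 2/5 : 1/5 gives weights 2/3, 1/3 on B_2, B_3.
N = (2/3)·(-4, -7) + (1/3)·(3, -1) = (-5/3, -5).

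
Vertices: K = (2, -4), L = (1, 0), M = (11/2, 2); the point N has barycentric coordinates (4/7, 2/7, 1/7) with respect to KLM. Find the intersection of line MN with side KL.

(5/3, -8/3)

Line MN meets KL where the M-coordinate vanishes; zeroing N's M-weight and renormalizing leaves K, L-weights 4/7 : 2/7 → (2/3, 1/3).
So J = (2/3)·K + (1/3)·L = (5/3, -8/3).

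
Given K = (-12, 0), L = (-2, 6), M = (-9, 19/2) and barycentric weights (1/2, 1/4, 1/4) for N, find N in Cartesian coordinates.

N = (1/2)·K + (1/4)·L + (1/4)·M.
x-coordinate: (1/2)·(-12) + (1/4)·(-2) + (1/4)·(-9) = -35/4.
y-coordinate: (1/2)·0 + (1/4)·6 + (1/4)·(19/2) = 31/8.

(-35/4, 31/8)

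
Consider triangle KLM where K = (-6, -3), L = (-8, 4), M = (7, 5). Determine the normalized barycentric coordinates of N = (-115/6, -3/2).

(2/3, 7/6, -5/6)

Signed area of the reference triangle: [KLM] = ½·((-6)·(4−5) + (-8)·(5−(-3)) + 7·(-3−4)) = ½·(6 − 64 − 49) = -107/2.
[NLM] = ½·((-115/6)·(4−5) + (-8)·(5−(-3/2)) + 7·(-3/2−4)) = ½·(115/6 − 52 − 77/2) = -107/3, so the K-coordinate is (-107/3)/(-107/2) = 2/3.
[KNM] = ½·((-6)·(-3/2−5) + (-115/6)·(5−(-3)) + 7·(-3−(-3/2))) = ½·(39 − 460/3 − 21/2) = -749/12, so the L-coordinate is 7/6.
[KLN] = ½·((-6)·(4−(-3/2)) + (-8)·(-3/2−(-3)) + (-115/6)·(-3−4)) = ½·(-33 − 12 + 805/6) = 535/12, so the M-coordinate is -5/6.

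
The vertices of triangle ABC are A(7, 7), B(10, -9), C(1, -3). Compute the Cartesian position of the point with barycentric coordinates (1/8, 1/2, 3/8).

P = (1/8)·A + (1/2)·B + (3/8)·C.
x-coordinate: (1/8)·7 + (1/2)·10 + (3/8)·1 = 25/4.
y-coordinate: (1/8)·7 + (1/2)·(-9) + (3/8)·(-3) = -19/4.

(25/4, -19/4)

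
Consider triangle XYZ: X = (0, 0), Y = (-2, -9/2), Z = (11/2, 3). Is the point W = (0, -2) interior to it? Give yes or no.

Barycentric coordinates of W: (1/5, 44/75, 16/75).
The three coordinates are positive, positive, positive; a point is interior exactly when all three are positive.

yes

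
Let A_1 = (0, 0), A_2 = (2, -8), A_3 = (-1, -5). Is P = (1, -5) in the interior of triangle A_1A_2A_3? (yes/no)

Barycentric coordinates of P: (1/3, 5/9, 1/9).
The three coordinates are positive, positive, positive; a point is interior exactly when all three are positive.

yes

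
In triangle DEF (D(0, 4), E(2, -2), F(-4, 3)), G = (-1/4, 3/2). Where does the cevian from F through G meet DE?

(1, 1)

Barycentric coordinates of G with respect to DEF: (3/8, 3/8, 1/4).
On side DE the F-coordinate is zero; dropping G's F-weight 1/4 and renormalizing the remaining 3/8 : 3/8 gives weights 1/2, 1/2 on D, E.
H = (1/2)·(0, 4) + (1/2)·(2, -2) = (1, 1).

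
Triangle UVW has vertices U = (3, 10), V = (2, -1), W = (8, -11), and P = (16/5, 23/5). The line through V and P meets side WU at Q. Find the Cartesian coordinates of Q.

Barycentric coordinates of P with respect to UVW: (3/5, 3/10, 1/10).
On side WU the V-coordinate is zero; dropping P's V-weight 3/10 and renormalizing the remaining 1/10 : 3/5 gives weights 1/7, 6/7 on W, U.
Q = (1/7)·(8, -11) + (6/7)·(3, 10) = (26/7, 7).

(26/7, 7)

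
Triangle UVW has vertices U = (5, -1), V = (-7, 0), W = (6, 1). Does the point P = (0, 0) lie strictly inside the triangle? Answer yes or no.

yes

Barycentric coordinates of P: (7/25, 11/25, 7/25).
The three coordinates are positive, positive, positive; a point is interior exactly when all three are positive.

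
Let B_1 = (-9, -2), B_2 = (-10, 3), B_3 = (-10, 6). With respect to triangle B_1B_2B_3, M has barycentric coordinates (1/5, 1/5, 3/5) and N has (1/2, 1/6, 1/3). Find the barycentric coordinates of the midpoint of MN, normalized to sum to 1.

(7/20, 11/60, 7/15)

Since both coordinate triples sum to 1, the midpoint's barycentrics are the componentwise average.
(1/5+1/2)/2 = 7/20; similarly 11/60 and 7/15.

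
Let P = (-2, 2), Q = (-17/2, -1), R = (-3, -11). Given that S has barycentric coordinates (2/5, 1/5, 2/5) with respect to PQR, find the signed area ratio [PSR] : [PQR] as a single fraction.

The signed ratio [PSR]/[PQR] equals the barycentric coordinate of S at vertex Q, which is 1/5.

1/5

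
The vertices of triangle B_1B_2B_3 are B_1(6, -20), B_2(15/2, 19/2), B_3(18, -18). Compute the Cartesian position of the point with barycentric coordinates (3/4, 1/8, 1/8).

(123/16, -257/16)

M = (3/4)·B_1 + (1/8)·B_2 + (1/8)·B_3.
x-coordinate: (3/4)·6 + (1/8)·(15/2) + (1/8)·18 = 123/16.
y-coordinate: (3/4)·(-20) + (1/8)·(19/2) + (1/8)·(-18) = -257/16.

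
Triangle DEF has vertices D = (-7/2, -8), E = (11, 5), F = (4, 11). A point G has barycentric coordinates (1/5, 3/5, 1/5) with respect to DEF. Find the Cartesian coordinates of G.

G = (1/5)·D + (3/5)·E + (1/5)·F.
x-coordinate: (1/5)·(-7/2) + (3/5)·11 + (1/5)·4 = 67/10.
y-coordinate: (1/5)·(-8) + (3/5)·5 + (1/5)·11 = 18/5.

(67/10, 18/5)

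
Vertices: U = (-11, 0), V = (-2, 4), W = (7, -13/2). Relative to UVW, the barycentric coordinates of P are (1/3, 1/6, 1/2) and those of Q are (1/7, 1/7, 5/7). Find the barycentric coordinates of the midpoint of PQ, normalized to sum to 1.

(5/21, 13/84, 17/28)

Since both coordinate triples sum to 1, the midpoint's barycentrics are the componentwise average.
(1/3+1/7)/2 = 5/21; similarly 13/84 and 17/28.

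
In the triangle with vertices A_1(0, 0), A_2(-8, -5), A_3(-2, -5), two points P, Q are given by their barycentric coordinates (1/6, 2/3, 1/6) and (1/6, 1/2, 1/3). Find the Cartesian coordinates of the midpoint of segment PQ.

(-31/6, -25/6)

Barycentric coordinates of the midpoint are the average: (1/6, 7/12, 1/4).
Converting: (1/6)·A_1 + (7/12)·A_2 + (1/4)·A_3 = (-31/6, -25/6).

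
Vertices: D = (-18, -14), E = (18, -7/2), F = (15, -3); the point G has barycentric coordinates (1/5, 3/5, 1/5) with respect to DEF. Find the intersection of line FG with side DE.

(9, -49/8)

Line FG meets DE where the F-coordinate vanishes; zeroing G's F-weight and renormalizing leaves D, E-weights 1/5 : 3/5 → (1/4, 3/4).
So H = (1/4)·D + (3/4)·E = (9, -49/8).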